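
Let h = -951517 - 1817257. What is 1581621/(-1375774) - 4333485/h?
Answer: 395686222434/952301820269 ≈ 0.41550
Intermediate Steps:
h = -2768774
1581621/(-1375774) - 4333485/h = 1581621/(-1375774) - 4333485/(-2768774) = 1581621*(-1/1375774) - 4333485*(-1/2768774) = -1581621/1375774 + 4333485/2768774 = 395686222434/952301820269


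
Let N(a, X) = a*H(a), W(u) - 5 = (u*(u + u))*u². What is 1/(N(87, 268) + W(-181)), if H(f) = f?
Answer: 1/2146573816 ≈ 4.6586e-10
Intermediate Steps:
W(u) = 5 + 2*u⁴ (W(u) = 5 + (u*(u + u))*u² = 5 + (u*(2*u))*u² = 5 + (2*u²)*u² = 5 + 2*u⁴)
N(a, X) = a² (N(a, X) = a*a = a²)
1/(N(87, 268) + W(-181)) = 1/(87² + (5 + 2*(-181)⁴)) = 1/(7569 + (5 + 2*1073283121)) = 1/(7569 + (5 + 2146566242)) = 1/(7569 + 2146566247) = 1/2146573816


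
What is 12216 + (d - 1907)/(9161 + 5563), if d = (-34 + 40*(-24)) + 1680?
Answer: 59955721/4908 ≈ 12216.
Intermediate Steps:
d = 686 (d = (-34 - 960) + 1680 = -994 + 1680 = 686)
12216 + (d - 1907)/(9161 + 5563) = 12216 + (686 - 1907)/(9161 + 5563) = 12216 - 1221/14724 = 12216 - 1221*1/14724 = 12216 - 407/4908 = 59955721/4908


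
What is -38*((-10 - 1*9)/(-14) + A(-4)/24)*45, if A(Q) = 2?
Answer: -34485/14 ≈ -2463.2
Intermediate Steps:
-38*((-10 - 1*9)/(-14) + A(-4)/24)*45 = -38*((-10 - 1*9)/(-14) + 2/24)*45 = -38*((-10 - 9)*(-1/14) + 2*(1/24))*45 = -38*(-19*(-1/14) + 1/12)*45 = -38*(19/14 + 1/12)*45 = -38*121/84*45 = -2299/42*45 = -34485/14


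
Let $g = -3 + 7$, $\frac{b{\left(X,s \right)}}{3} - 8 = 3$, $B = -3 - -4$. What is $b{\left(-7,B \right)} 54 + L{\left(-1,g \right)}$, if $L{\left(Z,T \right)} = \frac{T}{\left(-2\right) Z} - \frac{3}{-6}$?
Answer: $\frac{3569}{2} \approx 1784.5$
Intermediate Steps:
$B = 1$ ($B = -3 + 4 = 1$)
$b{\left(X,s \right)} = 33$ ($b{\left(X,s \right)} = 24 + 3 \cdot 3 = 24 + 9 = 33$)
$g = 4$
$L{\left(Z,T \right)} = \frac{1}{2} - \frac{T}{2 Z}$ ($L{\left(Z,T \right)} = T \left(- \frac{1}{2 Z}\right) - - \frac{1}{2} = - \frac{T}{2 Z} + \frac{1}{2} = \frac{1}{2} - \frac{T}{2 Z}$)
$b{\left(-7,B \right)} 54 + L{\left(-1,g \right)} = 33 \cdot 54 + \frac{-1 - 4}{2 \left(-1\right)} = 1782 + \frac{1}{2} \left(-1\right) \left(-1 - 4\right) = 1782 + \frac{1}{2} \left(-1\right) \left(-5\right) = 1782 + \frac{5}{2} = \frac{3569}{2}$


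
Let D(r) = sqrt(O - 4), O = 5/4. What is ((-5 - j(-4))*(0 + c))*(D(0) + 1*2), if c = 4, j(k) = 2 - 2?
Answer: -40 - 10*I*sqrt(11) ≈ -40.0 - 33.166*I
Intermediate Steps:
O = 5/4 (O = 5*(1/4) = 5/4 ≈ 1.2500)
j(k) = 0
D(r) = I*sqrt(11)/2 (D(r) = sqrt(5/4 - 4) = sqrt(-11/4) = I*sqrt(11)/2)
((-5 - j(-4))*(0 + c))*(D(0) + 1*2) = ((-5 - 1*0)*(0 + 4))*(I*sqrt(11)/2 + 1*2) = ((-5 + 0)*4)*(I*sqrt(11)/2 + 2) = (-5*4)*(2 + I*sqrt(11)/2) = -20*(2 + I*sqrt(11)/2) = -40 - 10*I*sqrt(11)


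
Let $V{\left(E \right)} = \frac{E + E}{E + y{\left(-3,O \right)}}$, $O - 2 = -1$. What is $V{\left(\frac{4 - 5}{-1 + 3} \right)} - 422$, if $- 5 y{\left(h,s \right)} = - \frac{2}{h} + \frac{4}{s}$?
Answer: $- \frac{18116}{43} \approx -421.3$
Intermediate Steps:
$O = 1$ ($O = 2 - 1 = 1$)
$y{\left(h,s \right)} = - \frac{4}{5 s} + \frac{2}{5 h}$ ($y{\left(h,s \right)} = - \frac{- \frac{2}{h} + \frac{4}{s}}{5} = - \frac{4}{5 s} + \frac{2}{5 h}$)
$V{\left(E \right)} = \frac{2 E}{- \frac{14}{15} + E}$ ($V{\left(E \right)} = \frac{E + E}{E + \left(- \frac{4}{5 \cdot 1} + \frac{2}{5 \left(-3\right)}\right)} = \frac{2 E}{E + \left(\left(- \frac{4}{5}\right) 1 + \frac{2}{5} \left(- \frac{1}{3}\right)\right)} = \frac{2 E}{E - \frac{14}{15}} = \frac{2 E}{- \frac{14}{15} + E}$)
$V{\left(\frac{4 - 5}{-1 + 3} \right)} - 422 = \frac{30 \frac{4 - 5}{-1 + 3}}{-14 + 15 \frac{4 - 5}{-1 + 3}} - 422 = \frac{30 \left(- \frac{1}{2}\right)}{-14 + 15 \left(- \frac{1}{2}\right)} - 422 = \frac{30 \left(\left(-1\right) \frac{1}{2}\right)}{-14 + 15 \left(\left(-1\right) \frac{1}{2}\right)} - 422 = 30 \left(- \frac{1}{2}\right) \frac{1}{-14 + 15 \left(- \frac{1}{2}\right)} - 422 = 30 \left(- \frac{1}{2}\right) \frac{1}{-14 - \frac{15}{2}} - 422 = 30 \left(- \frac{1}{2}\right) \frac{1}{- \frac{43}{2}} - 422 = 30 \left(- \frac{1}{2}\right) \left(- \frac{2}{43}\right) - 422 = \frac{30}{43} - 422 = - \frac{18116}{43}$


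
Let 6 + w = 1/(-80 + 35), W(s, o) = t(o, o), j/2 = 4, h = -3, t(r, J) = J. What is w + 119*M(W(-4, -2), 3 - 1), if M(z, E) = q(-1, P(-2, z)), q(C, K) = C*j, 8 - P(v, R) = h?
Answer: -43111/45 ≈ -958.02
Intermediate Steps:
j = 8 (j = 2*4 = 8)
P(v, R) = 11 (P(v, R) = 8 - 1*(-3) = 8 + 3 = 11)
W(s, o) = o
q(C, K) = 8*C (q(C, K) = C*8 = 8*C)
w = -271/45 (w = -6 + 1/(-80 + 35) = -6 + 1/(-45) = -6 - 1/45 = -271/45 ≈ -6.0222)
M(z, E) = -8 (M(z, E) = 8*(-1) = -8)
w + 119*M(W(-4, -2), 3 - 1) = -271/45 + 119*(-8) = -271/45 - 952 = -43111/45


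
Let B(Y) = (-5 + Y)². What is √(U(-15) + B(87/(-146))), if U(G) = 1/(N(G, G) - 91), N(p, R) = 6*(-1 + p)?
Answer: √23337436749/27302 ≈ 5.5954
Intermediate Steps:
N(p, R) = -6 + 6*p
U(G) = 1/(-97 + 6*G) (U(G) = 1/((-6 + 6*G) - 91) = 1/(-97 + 6*G))
√(U(-15) + B(87/(-146))) = √(1/(-97 + 6*(-15)) + (-5 + 87/(-146))²) = √(1/(-97 - 90) + (-5 + 87*(-1/146))²) = √(1/(-187) + (-5 - 87/146)²) = √(-1/187 + (-817/146)²) = √(-1/187 + 667489/21316) = √(124799127/3986092) = √23337436749/27302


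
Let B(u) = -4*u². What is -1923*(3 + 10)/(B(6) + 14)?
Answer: 1923/10 ≈ 192.30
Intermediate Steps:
-1923*(3 + 10)/(B(6) + 14) = -1923*(3 + 10)/(-4*6² + 14) = -24999/(-4*36 + 14) = -24999/(-144 + 14) = -24999/(-130) = -24999*(-1)/130 = -1923*(-⅒) = 1923/10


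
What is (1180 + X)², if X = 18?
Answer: 1435204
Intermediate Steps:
(1180 + X)² = (1180 + 18)² = 1198² = 1435204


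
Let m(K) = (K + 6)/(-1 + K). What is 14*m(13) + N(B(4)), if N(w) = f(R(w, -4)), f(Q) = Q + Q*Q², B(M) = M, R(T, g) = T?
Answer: 541/6 ≈ 90.167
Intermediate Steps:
m(K) = (6 + K)/(-1 + K)
f(Q) = Q + Q³
N(w) = w + w³
14*m(13) + N(B(4)) = 14*((6 + 13)/(-1 + 13)) + (4 + 4³) = 14*(19/12) + (4 + 64) = 14*((1/12)*19) + 68 = 14*(19/12) + 68 = 133/6 + 68 = 541/6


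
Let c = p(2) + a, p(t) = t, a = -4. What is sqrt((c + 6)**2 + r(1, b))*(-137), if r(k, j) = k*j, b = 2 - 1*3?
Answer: -137*sqrt(15) ≈ -530.60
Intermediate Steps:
b = -1 (b = 2 - 3 = -1)
r(k, j) = j*k
c = -2 (c = 2 - 4 = -2)
sqrt((c + 6)**2 + r(1, b))*(-137) = sqrt((-2 + 6)**2 - 1*1)*(-137) = sqrt(4**2 - 1)*(-137) = sqrt(16 - 1)*(-137) = sqrt(15)*(-137) = -137*sqrt(15)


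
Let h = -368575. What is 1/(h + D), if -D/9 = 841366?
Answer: -1/7940869 ≈ -1.2593e-7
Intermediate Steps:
D = -7572294 (D = -9*841366 = -7572294)
1/(h + D) = 1/(-368575 - 7572294) = 1/(-7940869) = -1/7940869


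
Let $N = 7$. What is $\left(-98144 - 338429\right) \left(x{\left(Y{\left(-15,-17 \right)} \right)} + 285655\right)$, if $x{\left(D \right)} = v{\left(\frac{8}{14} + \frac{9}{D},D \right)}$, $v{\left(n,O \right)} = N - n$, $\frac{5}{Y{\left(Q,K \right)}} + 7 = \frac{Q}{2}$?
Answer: $- \frac{8730642298771}{70} \approx -1.2472 \cdot 10^{11}$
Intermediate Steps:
$Y{\left(Q,K \right)} = \frac{5}{-7 + \frac{Q}{2}}$
$v{\left(n,O \right)} = 7 - n$
$x{\left(D \right)} = \frac{45}{7} - \frac{9}{D}$ ($x{\left(D \right)} = 7 - \left(\frac{8}{14} + \frac{9}{D}\right) = 7 - \left(8 \cdot \frac{1}{14} + \frac{9}{D}\right) = 7 - \left(\frac{4}{7} + \frac{9}{D}\right) = \frac{45}{7} - \frac{9}{D}$)
$\left(-98144 - 338429\right) \left(x{\left(Y{\left(-15,-17 \right)} \right)} + 285655\right) = \left(-98144 - 338429\right) \left(\left(\frac{45}{7} - \frac{9}{10 \frac{1}{-14 - 15}}\right) + 285655\right) = - 436573 \left(\left(\frac{45}{7} - \frac{9}{10 \frac{1}{-29}}\right) + 285655\right) = - 436573 \left(\left(\frac{45}{7} - \frac{9}{10 \left(- \frac{1}{29}\right)}\right) + 285655\right) = - 436573 \left(\left(\frac{45}{7} - \frac{9}{- \frac{10}{29}}\right) + 285655\right) = - 436573 \left(\left(\frac{45}{7} - - \frac{261}{10}\right) + 285655\right) = - 436573 \left(\left(\frac{45}{7} + \frac{261}{10}\right) + 285655\right) = - 436573 \left(\frac{2277}{70} + 285655\right) = \left(-436573\right) \frac{19998127}{70} = - \frac{8730642298771}{70}$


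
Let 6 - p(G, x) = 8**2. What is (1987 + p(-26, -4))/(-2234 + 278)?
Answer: -643/652 ≈ -0.98620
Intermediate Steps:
p(G, x) = -58 (p(G, x) = 6 - 1*8**2 = 6 - 1*64 = 6 - 64 = -58)
(1987 + p(-26, -4))/(-2234 + 278) = (1987 - 58)/(-2234 + 278) = 1929/(-1956) = 1929*(-1/1956) = -643/652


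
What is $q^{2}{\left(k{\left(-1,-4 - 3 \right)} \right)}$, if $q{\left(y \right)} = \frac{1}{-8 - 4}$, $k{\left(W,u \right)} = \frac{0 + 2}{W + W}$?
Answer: $\frac{1}{144} \approx 0.0069444$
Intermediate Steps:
$k{\left(W,u \right)} = \frac{1}{W}$ ($k{\left(W,u \right)} = \frac{2}{2 W} = 2 \frac{1}{2 W} = \frac{1}{W}$)
$q{\left(y \right)} = - \frac{1}{12}$ ($q{\left(y \right)} = \frac{1}{-12} = - \frac{1}{12}$)
$q^{2}{\left(k{\left(-1,-4 - 3 \right)} \right)} = \left(- \frac{1}{12}\right)^{2} = \frac{1}{144}$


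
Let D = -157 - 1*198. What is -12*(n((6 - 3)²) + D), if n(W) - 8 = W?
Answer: 4056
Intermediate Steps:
n(W) = 8 + W
D = -355 (D = -157 - 198 = -355)
-12*(n((6 - 3)²) + D) = -12*((8 + (6 - 3)²) - 355) = -12*((8 + 3²) - 355) = -12*((8 + 9) - 355) = -12*(17 - 355) = -12*(-338) = 4056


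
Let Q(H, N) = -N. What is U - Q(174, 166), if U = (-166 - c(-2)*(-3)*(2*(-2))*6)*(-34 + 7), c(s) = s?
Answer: 760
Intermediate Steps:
U = 594 (U = (-166 - (-2*(-3))*(2*(-2))*6)*(-34 + 7) = (-166 - 6*(-4*6))*(-27) = (-166 - 6*(-24))*(-27) = (-166 - 1*(-144))*(-27) = (-166 + 144)*(-27) = -22*(-27) = 594)
U - Q(174, 166) = 594 - (-1)*166 = 594 - 1*(-166) = 594 + 166 = 760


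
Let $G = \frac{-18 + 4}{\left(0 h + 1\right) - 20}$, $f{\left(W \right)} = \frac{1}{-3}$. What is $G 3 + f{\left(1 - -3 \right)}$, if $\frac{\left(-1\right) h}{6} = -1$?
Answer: $\frac{107}{57} \approx 1.8772$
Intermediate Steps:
$h = 6$ ($h = \left(-6\right) \left(-1\right) = 6$)
$f{\left(W \right)} = - \frac{1}{3}$
$G = \frac{14}{19}$ ($G = \frac{-18 + 4}{\left(0 \cdot 6 + 1\right) - 20} = - \frac{14}{\left(0 + 1\right) - 20} = - \frac{14}{1 - 20} = - \frac{14}{-19} = \left(-14\right) \left(- \frac{1}{19}\right) = \frac{14}{19} \approx 0.73684$)
$G 3 + f{\left(1 - -3 \right)} = \frac{14}{19} \cdot 3 - \frac{1}{3} = \frac{42}{19} - \frac{1}{3} = \frac{107}{57}$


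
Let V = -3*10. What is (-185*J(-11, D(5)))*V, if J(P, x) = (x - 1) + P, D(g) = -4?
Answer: -88800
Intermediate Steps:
V = -30
J(P, x) = -1 + P + x (J(P, x) = (-1 + x) + P = -1 + P + x)
(-185*J(-11, D(5)))*V = -185*(-1 - 11 - 4)*(-30) = -185*(-16)*(-30) = 2960*(-30) = -88800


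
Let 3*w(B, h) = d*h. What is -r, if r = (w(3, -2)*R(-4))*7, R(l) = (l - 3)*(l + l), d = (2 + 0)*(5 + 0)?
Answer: 7840/3 ≈ 2613.3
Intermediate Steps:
d = 10 (d = 2*5 = 10)
R(l) = 2*l*(-3 + l) (R(l) = (-3 + l)*(2*l) = 2*l*(-3 + l))
w(B, h) = 10*h/3 (w(B, h) = (10*h)/3 = 10*h/3)
r = -7840/3 (r = (((10/3)*(-2))*(2*(-4)*(-3 - 4)))*7 = -40*(-4)*(-7)/3*7 = -20/3*56*7 = -1120/3*7 = -7840/3 ≈ -2613.3)
-r = -1*(-7840/3) = 7840/3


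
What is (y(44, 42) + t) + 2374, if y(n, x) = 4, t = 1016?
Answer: 3394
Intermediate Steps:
(y(44, 42) + t) + 2374 = (4 + 1016) + 2374 = 1020 + 2374 = 3394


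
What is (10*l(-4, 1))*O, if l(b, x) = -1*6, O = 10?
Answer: -600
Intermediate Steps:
l(b, x) = -6
(10*l(-4, 1))*O = (10*(-6))*10 = -60*10 = -600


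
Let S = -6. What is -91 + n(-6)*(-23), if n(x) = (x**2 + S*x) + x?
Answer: -1609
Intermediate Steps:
n(x) = x**2 - 5*x (n(x) = (x**2 - 6*x) + x = x**2 - 5*x)
-91 + n(-6)*(-23) = -91 - 6*(-5 - 6)*(-23) = -91 - 6*(-11)*(-23) = -91 + 66*(-23) = -91 - 1518 = -1609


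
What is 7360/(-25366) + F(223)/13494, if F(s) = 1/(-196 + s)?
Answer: -1340751157/4620898854 ≈ -0.29015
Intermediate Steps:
7360/(-25366) + F(223)/13494 = 7360/(-25366) + 1/((-196 + 223)*13494) = 7360*(-1/25366) + (1/13494)/27 = -3680/12683 + (1/27)*(1/13494) = -3680/12683 + 1/364338 = -1340751157/4620898854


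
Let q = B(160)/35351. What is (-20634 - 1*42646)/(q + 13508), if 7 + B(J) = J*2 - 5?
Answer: -139813205/29845101 ≈ -4.6846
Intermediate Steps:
B(J) = -12 + 2*J (B(J) = -7 + (J*2 - 5) = -7 + (2*J - 5) = -7 + (-5 + 2*J) = -12 + 2*J)
q = 308/35351 (q = (-12 + 2*160)/35351 = (-12 + 320)*(1/35351) = 308*(1/35351) = 308/35351 ≈ 0.0087126)
(-20634 - 1*42646)/(q + 13508) = (-20634 - 1*42646)/(308/35351 + 13508) = (-20634 - 42646)/(477521616/35351) = -63280*35351/477521616 = -139813205/29845101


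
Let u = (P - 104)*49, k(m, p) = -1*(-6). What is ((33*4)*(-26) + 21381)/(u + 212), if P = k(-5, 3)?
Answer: -5983/1530 ≈ -3.9105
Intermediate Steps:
k(m, p) = 6
P = 6
u = -4802 (u = (6 - 104)*49 = -98*49 = -4802)
((33*4)*(-26) + 21381)/(u + 212) = ((33*4)*(-26) + 21381)/(-4802 + 212) = (132*(-26) + 21381)/(-4590) = (-3432 + 21381)*(-1/4590) = 17949*(-1/4590) = -5983/1530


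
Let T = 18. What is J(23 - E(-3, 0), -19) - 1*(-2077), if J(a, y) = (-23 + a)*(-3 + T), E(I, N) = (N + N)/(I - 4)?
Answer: 2077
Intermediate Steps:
E(I, N) = 2*N/(-4 + I) (E(I, N) = (2*N)/(-4 + I) = 2*N/(-4 + I))
J(a, y) = -345 + 15*a (J(a, y) = (-23 + a)*(-3 + 18) = (-23 + a)*15 = -345 + 15*a)
J(23 - E(-3, 0), -19) - 1*(-2077) = (-345 + 15*(23 - 2*0/(-4 - 3))) - 1*(-2077) = (-345 + 15*(23 - 2*0/(-7))) + 2077 = (-345 + 15*(23 - 2*0*(-1)/7)) + 2077 = (-345 + 15*(23 - 1*0)) + 2077 = (-345 + 15*(23 + 0)) + 2077 = (-345 + 15*23) + 2077 = (-345 + 345) + 2077 = 0 + 2077 = 2077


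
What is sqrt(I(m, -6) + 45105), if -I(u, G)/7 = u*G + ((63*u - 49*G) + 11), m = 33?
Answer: sqrt(29803) ≈ 172.64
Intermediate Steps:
I(u, G) = -77 - 441*u + 343*G - 7*G*u (I(u, G) = -7*(u*G + ((63*u - 49*G) + 11)) = -7*(G*u + ((-49*G + 63*u) + 11)) = -7*(G*u + (11 - 49*G + 63*u)) = -7*(11 - 49*G + 63*u + G*u) = -77 - 441*u + 343*G - 7*G*u)
sqrt(I(m, -6) + 45105) = sqrt((-77 - 441*33 + 343*(-6) - 7*(-6)*33) + 45105) = sqrt((-77 - 14553 - 2058 + 1386) + 45105) = sqrt(-15302 + 45105) = sqrt(29803)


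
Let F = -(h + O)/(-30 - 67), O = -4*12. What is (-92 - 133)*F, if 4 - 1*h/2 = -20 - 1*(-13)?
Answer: 5850/97 ≈ 60.309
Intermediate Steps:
O = -48
h = 22 (h = 8 - 2*(-20 - 1*(-13)) = 8 - 2*(-20 + 13) = 8 - 2*(-7) = 8 + 14 = 22)
F = -26/97 (F = -(22 - 48)/(-30 - 67) = -(-26)/(-97) = -(-26)*(-1)/97 = -1*26/97 = -26/97 ≈ -0.26804)
(-92 - 133)*F = (-92 - 133)*(-26/97) = -225*(-26/97) = 5850/97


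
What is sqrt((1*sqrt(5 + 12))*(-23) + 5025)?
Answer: sqrt(5025 - 23*sqrt(17)) ≈ 70.215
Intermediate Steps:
sqrt((1*sqrt(5 + 12))*(-23) + 5025) = sqrt((1*sqrt(17))*(-23) + 5025) = sqrt(sqrt(17)*(-23) + 5025) = sqrt(-23*sqrt(17) + 5025) = sqrt(5025 - 23*sqrt(17))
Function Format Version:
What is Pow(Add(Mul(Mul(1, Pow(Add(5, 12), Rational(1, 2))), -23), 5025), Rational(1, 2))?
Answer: Pow(Add(5025, Mul(-23, Pow(17, Rational(1, 2)))), Rational(1, 2)) ≈ 70.215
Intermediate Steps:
Pow(Add(Mul(Mul(1, Pow(Add(5, 12), Rational(1, 2))), -23), 5025), Rational(1, 2)) = Pow(Add(Mul(Mul(1, Pow(17, Rational(1, 2))), -23), 5025), Rational(1, 2)) = Pow(Add(Mul(Pow(17, Rational(1, 2)), -23), 5025), Rational(1, 2)) = Pow(Add(Mul(-23, Pow(17, Rational(1, 2))), 5025), Rational(1, 2)) = Pow(Add(5025, Mul(-23, Pow(17, Rational(1, 2)))), Rational(1, 2))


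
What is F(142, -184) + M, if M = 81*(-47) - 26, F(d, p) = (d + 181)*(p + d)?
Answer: -17399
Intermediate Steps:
F(d, p) = (181 + d)*(d + p)
M = -3833 (M = -3807 - 26 = -3833)
F(142, -184) + M = (142² + 181*142 + 181*(-184) + 142*(-184)) - 3833 = (20164 + 25702 - 33304 - 26128) - 3833 = -13566 - 3833 = -17399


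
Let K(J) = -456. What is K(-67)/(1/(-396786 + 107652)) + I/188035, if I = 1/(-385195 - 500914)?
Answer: 21967966072607279759/166619505815 ≈ 1.3185e+8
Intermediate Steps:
I = -1/886109 (I = 1/(-886109) = -1/886109 ≈ -1.1285e-6)
K(-67)/(1/(-396786 + 107652)) + I/188035 = -456/(1/(-396786 + 107652)) - 1/886109/188035 = -456/(1/(-289134)) - 1/886109*1/188035 = -456/(-1/289134) - 1/166619505815 = -456*(-289134) - 1/166619505815 = 131845104 - 1/166619505815 = 21967966072607279759/166619505815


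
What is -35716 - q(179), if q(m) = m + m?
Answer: -36074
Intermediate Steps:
q(m) = 2*m
-35716 - q(179) = -35716 - 2*179 = -35716 - 1*358 = -35716 - 358 = -36074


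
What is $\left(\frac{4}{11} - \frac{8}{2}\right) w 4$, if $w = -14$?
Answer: $\frac{2240}{11} \approx 203.64$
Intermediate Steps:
$\left(\frac{4}{11} - \frac{8}{2}\right) w 4 = \left(\frac{4}{11} - \frac{8}{2}\right) \left(-14\right) 4 = \left(4 \cdot \frac{1}{11} - 4\right) \left(-14\right) 4 = \left(\frac{4}{11} - 4\right) \left(-14\right) 4 = \left(- \frac{40}{11}\right) \left(-14\right) 4 = \frac{560}{11} \cdot 4 = \frac{2240}{11}$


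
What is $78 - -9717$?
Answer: $9795$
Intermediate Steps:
$78 - -9717 = 78 + 9717 = 9795$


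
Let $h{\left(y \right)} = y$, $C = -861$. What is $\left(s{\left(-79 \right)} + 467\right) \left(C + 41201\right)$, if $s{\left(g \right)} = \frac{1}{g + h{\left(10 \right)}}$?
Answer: $\frac{1299835480}{69} \approx 1.8838 \cdot 10^{7}$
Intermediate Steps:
$s{\left(g \right)} = \frac{1}{10 + g}$ ($s{\left(g \right)} = \frac{1}{g + 10} = \frac{1}{10 + g}$)
$\left(s{\left(-79 \right)} + 467\right) \left(C + 41201\right) = \left(\frac{1}{10 - 79} + 467\right) \left(-861 + 41201\right) = \left(\frac{1}{-69} + 467\right) 40340 = \left(- \frac{1}{69} + 467\right) 40340 = \frac{32222}{69} \cdot 40340 = \frac{1299835480}{69}$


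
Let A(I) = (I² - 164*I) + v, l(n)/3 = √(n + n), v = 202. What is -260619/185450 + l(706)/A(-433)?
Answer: -260619/185450 + 6*√353/258703 ≈ -1.4049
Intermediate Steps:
l(n) = 3*√2*√n (l(n) = 3*√(n + n) = 3*√(2*n) = 3*(√2*√n) = 3*√2*√n)
A(I) = 202 + I² - 164*I (A(I) = (I² - 164*I) + 202 = 202 + I² - 164*I)
-260619/185450 + l(706)/A(-433) = -260619/185450 + (3*√2*√706)/(202 + (-433)² - 164*(-433)) = -260619*1/185450 + (6*√353)/(202 + 187489 + 71012) = -260619/185450 + (6*√353)/258703 = -260619/185450 + (6*√353)*(1/258703) = -260619/185450 + 6*√353/258703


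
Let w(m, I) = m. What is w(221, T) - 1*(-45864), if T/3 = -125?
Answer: 46085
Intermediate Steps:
T = -375 (T = 3*(-125) = -375)
w(221, T) - 1*(-45864) = 221 - 1*(-45864) = 221 + 45864 = 46085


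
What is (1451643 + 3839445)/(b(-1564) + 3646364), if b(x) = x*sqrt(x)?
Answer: 70931002956/48896309245 + 60847512*I*sqrt(391)/48896309245 ≈ 1.4506 + 0.024607*I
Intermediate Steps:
b(x) = x**(3/2)
(1451643 + 3839445)/(b(-1564) + 3646364) = (1451643 + 3839445)/((-1564)**(3/2) + 3646364) = 5291088/(-3128*I*sqrt(391) + 3646364) = 5291088/(3646364 - 3128*I*sqrt(391))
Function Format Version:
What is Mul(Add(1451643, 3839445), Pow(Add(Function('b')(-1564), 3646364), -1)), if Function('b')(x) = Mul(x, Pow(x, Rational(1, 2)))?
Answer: Add(Rational(70931002956, 48896309245), Mul(Rational(60847512, 48896309245), I, Pow(391, Rational(1, 2)))) ≈ Add(1.4506, Mul(0.024607, I))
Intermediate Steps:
Function('b')(x) = Pow(x, Rational(3, 2))
Mul(Add(1451643, 3839445), Pow(Add(Function('b')(-1564), 3646364), -1)) = Mul(Add(1451643, 3839445), Pow(Add(Pow(-1564, Rational(3, 2)), 3646364), -1)) = Mul(5291088, Pow(Add(Mul(-3128, I, Pow(391, Rational(1, 2))), 3646364), -1)) = Mul(5291088, Pow(Add(3646364, Mul(-3128, I, Pow(391, Rational(1, 2)))), -1))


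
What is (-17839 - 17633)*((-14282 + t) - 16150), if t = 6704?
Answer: 841679616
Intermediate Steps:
(-17839 - 17633)*((-14282 + t) - 16150) = (-17839 - 17633)*((-14282 + 6704) - 16150) = -35472*(-7578 - 16150) = -35472*(-23728) = 841679616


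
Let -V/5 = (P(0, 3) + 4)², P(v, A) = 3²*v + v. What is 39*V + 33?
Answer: -3087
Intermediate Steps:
P(v, A) = 10*v (P(v, A) = 9*v + v = 10*v)
V = -80 (V = -5*(10*0 + 4)² = -5*(0 + 4)² = -5*4² = -5*16 = -80)
39*V + 33 = 39*(-80) + 33 = -3120 + 33 = -3087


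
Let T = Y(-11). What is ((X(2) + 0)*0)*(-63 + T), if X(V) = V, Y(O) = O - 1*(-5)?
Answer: 0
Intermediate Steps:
Y(O) = 5 + O (Y(O) = O + 5 = 5 + O)
T = -6 (T = 5 - 11 = -6)
((X(2) + 0)*0)*(-63 + T) = ((2 + 0)*0)*(-63 - 6) = (2*0)*(-69) = 0*(-69) = 0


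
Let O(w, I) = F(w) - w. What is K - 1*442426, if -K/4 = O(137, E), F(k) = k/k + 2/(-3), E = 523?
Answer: -1325638/3 ≈ -4.4188e+5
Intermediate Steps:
F(k) = ⅓ (F(k) = 1 + 2*(-⅓) = 1 - ⅔ = ⅓)
O(w, I) = ⅓ - w
K = 1640/3 (K = -4*(⅓ - 1*137) = -4*(⅓ - 137) = -4*(-410/3) = 1640/3 ≈ 546.67)
K - 1*442426 = 1640/3 - 1*442426 = 1640/3 - 442426 = -1325638/3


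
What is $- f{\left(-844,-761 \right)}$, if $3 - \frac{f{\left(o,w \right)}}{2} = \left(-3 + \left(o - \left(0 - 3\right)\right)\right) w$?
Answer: $1284562$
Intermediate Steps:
$f{\left(o,w \right)} = 6 - 2 o w$ ($f{\left(o,w \right)} = 6 - 2 \left(-3 + \left(o - \left(0 - 3\right)\right)\right) w = 6 - 2 \left(-3 + \left(o - -3\right)\right) w = 6 - 2 \left(-3 + \left(o + 3\right)\right) w = 6 - 2 \left(-3 + \left(3 + o\right)\right) w = 6 - 2 o w$)
$- f{\left(-844,-761 \right)} = - (6 - \left(-1688\right) \left(-761\right)) = - (6 - 1284568) = \left(-1\right) \left(-1284562\right) = 1284562$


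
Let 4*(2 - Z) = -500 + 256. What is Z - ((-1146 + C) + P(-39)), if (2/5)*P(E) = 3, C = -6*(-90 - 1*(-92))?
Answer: 2427/2 ≈ 1213.5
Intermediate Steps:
C = -12 (C = -6*(-90 + 92) = -6*2 = -12)
P(E) = 15/2 (P(E) = (5/2)*3 = 15/2)
Z = 63 (Z = 2 - (-500 + 256)/4 = 2 - ¼*(-244) = 2 + 61 = 63)
Z - ((-1146 + C) + P(-39)) = 63 - ((-1146 - 12) + 15/2) = 63 - (-1158 + 15/2) = 63 - 1*(-2301/2) = 63 + 2301/2 = 2427/2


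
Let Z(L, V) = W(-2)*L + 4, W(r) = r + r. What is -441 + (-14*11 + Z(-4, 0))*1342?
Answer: -180269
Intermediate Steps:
W(r) = 2*r
Z(L, V) = 4 - 4*L (Z(L, V) = (2*(-2))*L + 4 = -4*L + 4 = 4 - 4*L)
-441 + (-14*11 + Z(-4, 0))*1342 = -441 + (-14*11 + (4 - 4*(-4)))*1342 = -441 + (-154 + (4 + 16))*1342 = -441 + (-154 + 20)*1342 = -441 - 134*1342 = -441 - 179828 = -180269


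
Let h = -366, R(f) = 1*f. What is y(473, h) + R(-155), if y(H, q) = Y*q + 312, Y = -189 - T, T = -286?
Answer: -35345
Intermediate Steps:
R(f) = f
Y = 97 (Y = -189 - 1*(-286) = -189 + 286 = 97)
y(H, q) = 312 + 97*q (y(H, q) = 97*q + 312 = 312 + 97*q)
y(473, h) + R(-155) = (312 + 97*(-366)) - 155 = (312 - 35502) - 155 = -35190 - 155 = -35345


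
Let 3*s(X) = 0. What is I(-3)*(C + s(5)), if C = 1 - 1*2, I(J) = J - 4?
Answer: 7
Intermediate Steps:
s(X) = 0 (s(X) = (⅓)*0 = 0)
I(J) = -4 + J
C = -1 (C = 1 - 2 = -1)
I(-3)*(C + s(5)) = (-4 - 3)*(-1 + 0) = -7*(-1) = 7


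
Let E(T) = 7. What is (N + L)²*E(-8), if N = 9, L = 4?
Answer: 1183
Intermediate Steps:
(N + L)²*E(-8) = (9 + 4)²*7 = 13²*7 = 169*7 = 1183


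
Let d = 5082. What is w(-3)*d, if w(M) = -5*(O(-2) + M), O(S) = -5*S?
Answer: -177870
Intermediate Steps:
w(M) = -50 - 5*M (w(M) = -5*(-5*(-2) + M) = -5*(10 + M) = -50 - 5*M)
w(-3)*d = (-50 - 5*(-3))*5082 = (-50 + 15)*5082 = -35*5082 = -177870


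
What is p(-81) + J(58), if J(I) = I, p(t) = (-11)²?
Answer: 179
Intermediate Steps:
p(t) = 121
p(-81) + J(58) = 121 + 58 = 179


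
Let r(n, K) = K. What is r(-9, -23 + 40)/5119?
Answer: 17/5119 ≈ 0.0033210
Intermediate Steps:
r(-9, -23 + 40)/5119 = (-23 + 40)/5119 = 17*(1/5119) = 17/5119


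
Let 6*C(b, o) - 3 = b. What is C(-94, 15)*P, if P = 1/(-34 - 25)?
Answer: 91/354 ≈ 0.25706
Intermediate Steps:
C(b, o) = ½ + b/6
P = -1/59 (P = 1/(-59) = -1/59 ≈ -0.016949)
C(-94, 15)*P = (½ + (⅙)*(-94))*(-1/59) = (½ - 47/3)*(-1/59) = -91/6*(-1/59) = 91/354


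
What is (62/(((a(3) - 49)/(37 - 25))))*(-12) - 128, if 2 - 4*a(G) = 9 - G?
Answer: 1264/25 ≈ 50.560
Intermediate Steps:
a(G) = -7/4 + G/4 (a(G) = ½ - (9 - G)/4 = ½ + (-9/4 + G/4) = -7/4 + G/4)
(62/(((a(3) - 49)/(37 - 25))))*(-12) - 128 = (62/((((-7/4 + (¼)*3) - 49)/(37 - 25))))*(-12) - 128 = (62/((((-7/4 + ¾) - 49)/12)))*(-12) - 128 = (62/(((-1 - 49)*(1/12))))*(-12) - 128 = (62/((-50*1/12)))*(-12) - 128 = (62/(-25/6))*(-12) - 128 = (62*(-6/25))*(-12) - 128 = -372/25*(-12) - 128 = 4464/25 - 128 = 1264/25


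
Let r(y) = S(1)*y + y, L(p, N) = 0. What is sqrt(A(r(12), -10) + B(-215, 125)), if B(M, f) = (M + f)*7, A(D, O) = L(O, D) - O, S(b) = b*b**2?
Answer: 2*I*sqrt(155) ≈ 24.9*I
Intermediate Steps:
S(b) = b**3
r(y) = 2*y (r(y) = 1**3*y + y = 1*y + y = y + y = 2*y)
A(D, O) = -O (A(D, O) = 0 - O = -O)
B(M, f) = 7*M + 7*f
sqrt(A(r(12), -10) + B(-215, 125)) = sqrt(-1*(-10) + (7*(-215) + 7*125)) = sqrt(10 + (-1505 + 875)) = sqrt(10 - 630) = sqrt(-620) = 2*I*sqrt(155)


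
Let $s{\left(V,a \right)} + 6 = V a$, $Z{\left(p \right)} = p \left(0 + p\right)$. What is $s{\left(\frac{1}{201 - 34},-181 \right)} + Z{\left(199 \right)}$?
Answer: $\frac{6612184}{167} \approx 39594.0$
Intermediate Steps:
$Z{\left(p \right)} = p^{2}$ ($Z{\left(p \right)} = p p = p^{2}$)
$s{\left(V,a \right)} = -6 + V a$
$s{\left(\frac{1}{201 - 34},-181 \right)} + Z{\left(199 \right)} = \left(-6 + \frac{1}{201 - 34} \left(-181\right)\right) + 199^{2} = \left(-6 + \frac{1}{167} \left(-181\right)\right) + 39601 = \left(-6 - \frac{181}{167}\right) + 39601 = - \frac{1183}{167} + 39601 = \frac{6612184}{167}$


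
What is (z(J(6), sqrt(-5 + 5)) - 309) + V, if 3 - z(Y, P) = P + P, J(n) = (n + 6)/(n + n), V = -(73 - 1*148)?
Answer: -231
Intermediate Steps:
V = 75 (V = -(73 - 148) = -1*(-75) = 75)
J(n) = (6 + n)/(2*n) (J(n) = (6 + n)/((2*n)) = (6 + n)*(1/(2*n)) = (6 + n)/(2*n))
z(Y, P) = 3 - 2*P (z(Y, P) = 3 - (P + P) = 3 - 2*P)
(z(J(6), sqrt(-5 + 5)) - 309) + V = ((3 - 2*sqrt(-5 + 5)) - 309) + 75 = ((3 - 2*sqrt(0)) - 309) + 75 = ((3 - 2*0) - 309) + 75 = ((3 + 0) - 309) + 75 = (3 - 309) + 75 = -306 + 75 = -231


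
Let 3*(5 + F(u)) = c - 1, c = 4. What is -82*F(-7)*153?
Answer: 50184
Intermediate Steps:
F(u) = -4 (F(u) = -5 + (4 - 1)/3 = -5 + (⅓)*3 = -5 + 1 = -4)
-82*F(-7)*153 = -82*(-4)*153 = 328*153 = 50184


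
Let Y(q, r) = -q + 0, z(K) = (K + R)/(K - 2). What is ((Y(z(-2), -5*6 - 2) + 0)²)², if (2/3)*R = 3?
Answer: 625/4096 ≈ 0.15259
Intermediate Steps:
R = 9/2 (R = (3/2)*3 = 9/2 ≈ 4.5000)
z(K) = (9/2 + K)/(-2 + K) (z(K) = (K + 9/2)/(K - 2) = (9/2 + K)/(-2 + K))
Y(q, r) = -q
((Y(z(-2), -5*6 - 2) + 0)²)² = ((-(9/2 - 2)/(-2 - 2) + 0)²)² = ((-5/((-4)*2) + 0)²)² = ((-(-1)*5/(4*2) + 0)²)² = ((-1*(-5/8) + 0)²)² = ((5/8 + 0)²)² = ((5/8)²)² = (25/64)² = 625/4096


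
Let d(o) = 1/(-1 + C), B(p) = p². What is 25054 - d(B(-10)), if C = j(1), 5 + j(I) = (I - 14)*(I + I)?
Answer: 801729/32 ≈ 25054.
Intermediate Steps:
j(I) = -5 + 2*I*(-14 + I) (j(I) = -5 + (I - 14)*(I + I) = -5 + (-14 + I)*(2*I) = -5 + 2*I*(-14 + I))
C = -31 (C = -5 - 28*1 + 2*1² = -5 - 28 + 2*1 = -5 - 28 + 2 = -31)
d(o) = -1/32 (d(o) = 1/(-1 - 31) = 1/(-32) = -1/32)
25054 - d(B(-10)) = 25054 - 1*(-1/32) = 25054 + 1/32 = 801729/32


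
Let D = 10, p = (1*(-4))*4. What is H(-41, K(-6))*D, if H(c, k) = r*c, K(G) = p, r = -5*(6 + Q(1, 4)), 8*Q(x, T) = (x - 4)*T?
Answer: 9225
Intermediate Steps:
Q(x, T) = T*(-4 + x)/8 (Q(x, T) = ((x - 4)*T)/8 = ((-4 + x)*T)/8 = (T*(-4 + x))/8 = T*(-4 + x)/8)
p = -16 (p = -4*4 = -16)
r = -45/2 (r = -5*(6 + (⅛)*4*(-4 + 1)) = -5*(6 + (⅛)*4*(-3)) = -5*(6 - 3/2) = -5*9/2 = -45/2 ≈ -22.500)
K(G) = -16
H(c, k) = -45*c/2
H(-41, K(-6))*D = -45/2*(-41)*10 = (1845/2)*10 = 9225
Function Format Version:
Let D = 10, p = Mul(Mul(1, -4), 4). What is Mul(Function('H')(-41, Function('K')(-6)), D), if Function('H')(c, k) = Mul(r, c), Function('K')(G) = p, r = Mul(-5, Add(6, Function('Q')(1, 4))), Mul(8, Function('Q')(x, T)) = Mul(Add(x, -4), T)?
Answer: 9225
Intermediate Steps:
Function('Q')(x, T) = Mul(Rational(1, 8), T, Add(-4, x)) (Function('Q')(x, T) = Mul(Rational(1, 8), Mul(Add(x, -4), T)) = Mul(Rational(1, 8), Mul(Add(-4, x), T)) = Mul(Rational(1, 8), Mul(T, Add(-4, x))) = Mul(Rational(1, 8), T, Add(-4, x)))
p = -16 (p = Mul(-4, 4) = -16)
r = Rational(-45, 2) (r = Mul(-5, Add(6, Mul(Rational(1, 8), 4, Add(-4, 1)))) = Mul(-5, Add(6, Mul(Rational(1, 8), 4, -3))) = Mul(-5, Add(6, Rational(-3, 2))) = Mul(-5, Rational(9, 2)) = Rational(-45, 2) ≈ -22.500)
Function('K')(G) = -16
Function('H')(c, k) = Mul(Rational(-45, 2), c)
Mul(Function('H')(-41, Function('K')(-6)), D) = Mul(Mul(Rational(-45, 2), -41), 10) = Mul(Rational(1845, 2), 10) = 9225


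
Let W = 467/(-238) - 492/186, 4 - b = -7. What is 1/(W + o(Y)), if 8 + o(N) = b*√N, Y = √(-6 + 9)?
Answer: -1/(93017/7378 - 11*3^(¼)) ≈ 0.53491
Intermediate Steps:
b = 11 (b = 4 - 1*(-7) = 4 + 7 = 11)
Y = √3 ≈ 1.7320
W = -33993/7378 (W = 467*(-1/238) - 492*1/186 = -467/238 - 82/31 = -33993/7378 ≈ -4.6073)
o(N) = -8 + 11*√N
1/(W + o(Y)) = 1/(-33993/7378 + (-8 + 11*√(√3))) = 1/(-33993/7378 + (-8 + 11*3^(¼))) = 1/(-93017/7378 + 11*3^(¼))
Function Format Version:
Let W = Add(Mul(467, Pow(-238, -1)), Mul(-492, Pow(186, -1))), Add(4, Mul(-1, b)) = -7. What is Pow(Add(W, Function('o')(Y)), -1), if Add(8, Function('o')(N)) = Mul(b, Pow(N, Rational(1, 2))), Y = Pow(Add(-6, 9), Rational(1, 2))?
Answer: Mul(-1, Pow(Add(Rational(93017, 7378), Mul(-11, Pow(3, Rational(1, 4)))), -1)) ≈ 0.53491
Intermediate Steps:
b = 11 (b = Add(4, Mul(-1, -7)) = Add(4, 7) = 11)
Y = Pow(3, Rational(1, 2)) ≈ 1.7320
W = Rational(-33993, 7378) (W = Add(Mul(467, Rational(-1, 238)), Mul(-492, Rational(1, 186))) = Add(Rational(-467, 238), Rational(-82, 31)) = Rational(-33993, 7378) ≈ -4.6073)
Function('o')(N) = Add(-8, Mul(11, Pow(N, Rational(1, 2))))
Pow(Add(W, Function('o')(Y)), -1) = Pow(Add(Rational(-33993, 7378), Add(-8, Mul(11, Pow(Pow(3, Rational(1, 2)), Rational(1, 2))))), -1) = Pow(Add(Rational(-33993, 7378), Add(-8, Mul(11, Pow(3, Rational(1, 4))))), -1) = Pow(Add(Rational(-93017, 7378), Mul(11, Pow(3, Rational(1, 4)))), -1)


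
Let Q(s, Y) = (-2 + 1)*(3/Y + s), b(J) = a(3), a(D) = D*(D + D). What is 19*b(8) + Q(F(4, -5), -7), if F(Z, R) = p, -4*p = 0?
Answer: 2397/7 ≈ 342.43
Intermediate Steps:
p = 0 (p = -¼*0 = 0)
a(D) = 2*D² (a(D) = D*(2*D) = 2*D²)
F(Z, R) = 0
b(J) = 18 (b(J) = 2*3² = 2*9 = 18)
Q(s, Y) = -s - 3/Y (Q(s, Y) = -(s + 3/Y) = -s - 3/Y)
19*b(8) + Q(F(4, -5), -7) = 19*18 + (-1*0 - 3/(-7)) = 342 + (0 - 3*(-⅐)) = 342 + (0 + 3/7) = 342 + 3/7 = 2397/7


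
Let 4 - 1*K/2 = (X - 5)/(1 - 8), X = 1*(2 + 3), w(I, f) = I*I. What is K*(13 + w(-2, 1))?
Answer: 136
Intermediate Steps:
w(I, f) = I²
X = 5 (X = 1*5 = 5)
K = 8 (K = 8 - 2*(5 - 5)/(1 - 8) = 8 - 0/(-7) = 8 - 0*(-1)/7 = 8 - 2*0 = 8 + 0 = 8)
K*(13 + w(-2, 1)) = 8*(13 + (-2)²) = 8*(13 + 4) = 8*17 = 136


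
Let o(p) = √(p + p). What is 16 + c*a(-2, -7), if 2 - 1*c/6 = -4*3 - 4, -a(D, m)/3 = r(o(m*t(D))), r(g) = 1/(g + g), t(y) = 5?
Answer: 16 + 81*I*√70/35 ≈ 16.0 + 19.363*I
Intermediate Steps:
o(p) = √2*√p (o(p) = √(2*p) = √2*√p)
r(g) = 1/(2*g)
a(D, m) = -3*√10/(20*√m) (a(D, m) = -3/(2*(√2*√(m*5))) = -3/(2*(√2*√(5*m))) = -3/(2*(√2*(√5*√m))) = -3/(2*(√10*√m)) = -3*√10/(10*√m)/2 = -3*√10/(20*√m))
c = 108 (c = 12 - 6*(-4*3 - 4) = 12 - 6*(-12 - 4) = 12 - 6*(-16) = 12 + 96 = 108)
16 + c*a(-2, -7) = 16 + 108*(-3*√10/(20*√(-7))) = 16 + 108*(-3*√10*(-I*√7/7)/20) = 16 + 108*(3*I*√70/140) = 16 + 81*I*√70/35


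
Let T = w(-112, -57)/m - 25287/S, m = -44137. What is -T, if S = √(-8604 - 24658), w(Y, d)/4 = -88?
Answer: -352/44137 - 25287*I*√33262/33262 ≈ -0.0079752 - 138.65*I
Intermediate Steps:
w(Y, d) = -352 (w(Y, d) = 4*(-88) = -352)
S = I*√33262 (S = √(-33262) = I*√33262 ≈ 182.38*I)
T = 352/44137 + 25287*I*√33262/33262 (T = -352/(-44137) - 25287*(-I*√33262/33262) = -352*(-1/44137) - (-25287)*I*√33262/33262 = 352/44137 + 25287*I*√33262/33262 ≈ 0.0079752 + 138.65*I)
-T = -(352/44137 + 25287*I*√33262/33262) = -352/44137 - 25287*I*√33262/33262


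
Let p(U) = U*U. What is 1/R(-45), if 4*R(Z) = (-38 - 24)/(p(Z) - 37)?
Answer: -3976/31 ≈ -128.26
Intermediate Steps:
p(U) = U²
R(Z) = -31/(2*(-37 + Z²)) (R(Z) = ((-38 - 24)/(Z² - 37))/4 = (-62/(-37 + Z²))/4 = -31/(2*(-37 + Z²)))
1/R(-45) = 1/(-31/(-74 + 2*(-45)²)) = 1/(-31/(-74 + 2*2025)) = 1/(-31/(-74 + 4050)) = 1/(-31/3976) = -3976/31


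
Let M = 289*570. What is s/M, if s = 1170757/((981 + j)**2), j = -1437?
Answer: 1170757/34253297280 ≈ 3.4179e-5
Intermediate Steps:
s = 1170757/207936 (s = 1170757/((981 - 1437)**2) = 1170757/((-456)**2) = 1170757/207936 ≈ 5.6304)
M = 164730
s/M = (1170757/207936)/164730 = (1170757/207936)*(1/164730) = 1170757/34253297280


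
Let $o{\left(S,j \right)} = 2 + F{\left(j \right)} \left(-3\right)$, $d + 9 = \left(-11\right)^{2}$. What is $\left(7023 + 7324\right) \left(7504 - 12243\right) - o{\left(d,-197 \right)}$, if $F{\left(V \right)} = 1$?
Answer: $-67990432$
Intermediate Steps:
$d = 112$ ($d = -9 + \left(-11\right)^{2} = -9 + 121 = 112$)
$o{\left(S,j \right)} = -1$ ($o{\left(S,j \right)} = 2 + 1 \left(-3\right) = 2 - 3 = -1$)
$\left(7023 + 7324\right) \left(7504 - 12243\right) - o{\left(d,-197 \right)} = \left(7023 + 7324\right) \left(7504 - 12243\right) - -1 = 14347 \left(-4739\right) + 1 = -67990433 + 1 = -67990432$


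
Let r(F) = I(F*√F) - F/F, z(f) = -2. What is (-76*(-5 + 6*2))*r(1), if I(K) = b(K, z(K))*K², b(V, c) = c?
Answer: 1596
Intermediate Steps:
I(K) = -2*K²
r(F) = -1 - 2*F³ (r(F) = -2*F³ - F/F = -2*F³ - 1*1 = -2*F³ - 1 = -1 - 2*F³)
(-76*(-5 + 6*2))*r(1) = (-76*(-5 + 6*2))*(-1 - 2*1³) = (-76*(-5 + 12))*(-1 - 2*1) = (-76*7)*(-1 - 2) = -532*(-3) = 1596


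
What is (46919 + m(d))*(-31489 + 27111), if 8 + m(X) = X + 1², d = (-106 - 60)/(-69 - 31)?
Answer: -5134700087/25 ≈ -2.0539e+8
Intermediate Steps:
d = 83/50 (d = -166/(-100) = -166*(-1/100) = 83/50 ≈ 1.6600)
m(X) = -7 + X (m(X) = -8 + (X + 1²) = -8 + (X + 1) = -8 + (1 + X) = -7 + X)
(46919 + m(d))*(-31489 + 27111) = (46919 + (-7 + 83/50))*(-31489 + 27111) = (46919 - 267/50)*(-4378) = (2345683/50)*(-4378) = -5134700087/25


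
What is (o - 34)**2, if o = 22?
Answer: 144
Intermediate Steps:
(o - 34)**2 = (22 - 34)**2 = (-12)**2 = 144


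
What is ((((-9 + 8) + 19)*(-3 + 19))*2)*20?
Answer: 11520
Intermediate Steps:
((((-9 + 8) + 19)*(-3 + 19))*2)*20 = (((-1 + 19)*16)*2)*20 = ((18*16)*2)*20 = (288*2)*20 = 576*20 = 11520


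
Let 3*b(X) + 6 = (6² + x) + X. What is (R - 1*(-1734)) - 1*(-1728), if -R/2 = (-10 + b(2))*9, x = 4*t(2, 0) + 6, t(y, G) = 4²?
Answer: 3030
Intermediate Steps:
t(y, G) = 16
x = 70 (x = 4*16 + 6 = 64 + 6 = 70)
b(X) = 100/3 + X/3 (b(X) = -2 + ((6² + 70) + X)/3 = -2 + ((36 + 70) + X)/3 = -2 + (106 + X)/3 = -2 + (106/3 + X/3) = 100/3 + X/3)
R = -432 (R = -2*(-10 + (100/3 + (⅓)*2))*9 = -2*(-10 + (100/3 + ⅔))*9 = -2*(-10 + 34)*9 = -48*9 = -2*216 = -432)
(R - 1*(-1734)) - 1*(-1728) = (-432 - 1*(-1734)) - 1*(-1728) = (-432 + 1734) + 1728 = 1302 + 1728 = 3030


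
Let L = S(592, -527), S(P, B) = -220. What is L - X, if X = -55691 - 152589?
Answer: 208060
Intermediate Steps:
X = -208280
L = -220
L - X = -220 - 1*(-208280) = -220 + 208280 = 208060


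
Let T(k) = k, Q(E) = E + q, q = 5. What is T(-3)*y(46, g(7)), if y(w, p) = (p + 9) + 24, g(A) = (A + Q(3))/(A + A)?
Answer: -1431/14 ≈ -102.21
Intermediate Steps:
Q(E) = 5 + E (Q(E) = E + 5 = 5 + E)
g(A) = (8 + A)/(2*A) (g(A) = (A + (5 + 3))/(A + A) = (A + 8)/((2*A)) = (8 + A)*(1/(2*A)) = (8 + A)/(2*A))
y(w, p) = 33 + p (y(w, p) = (9 + p) + 24 = 33 + p)
T(-3)*y(46, g(7)) = -3*(33 + (1/2)*(8 + 7)/7) = -3*(33 + (1/2)*(1/7)*15) = -3*(33 + 15/14) = -3*477/14 = -1431/14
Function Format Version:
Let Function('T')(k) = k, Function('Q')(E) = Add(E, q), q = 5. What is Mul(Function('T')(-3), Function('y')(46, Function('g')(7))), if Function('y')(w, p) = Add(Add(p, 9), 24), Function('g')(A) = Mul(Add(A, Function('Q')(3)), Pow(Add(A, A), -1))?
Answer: Rational(-1431, 14) ≈ -102.21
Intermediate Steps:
Function('Q')(E) = Add(5, E) (Function('Q')(E) = Add(E, 5) = Add(5, E))
Function('g')(A) = Mul(Rational(1, 2), Pow(A, -1), Add(8, A)) (Function('g')(A) = Mul(Add(A, Add(5, 3)), Pow(Add(A, A), -1)) = Mul(Add(A, 8), Pow(Mul(2, A), -1)) = Mul(Add(8, A), Mul(Rational(1, 2), Pow(A, -1))) = Mul(Rational(1, 2), Pow(A, -1), Add(8, A)))
Function('y')(w, p) = Add(33, p) (Function('y')(w, p) = Add(Add(9, p), 24) = Add(33, p))
Mul(Function('T')(-3), Function('y')(46, Function('g')(7))) = Mul(-3, Add(33, Mul(Rational(1, 2), Pow(7, -1), Add(8, 7)))) = Mul(-3, Add(33, Mul(Rational(1, 2), Rational(1, 7), 15))) = Mul(-3, Add(33, Rational(15, 14))) = Mul(-3, Rational(477, 14)) = Rational(-1431, 14)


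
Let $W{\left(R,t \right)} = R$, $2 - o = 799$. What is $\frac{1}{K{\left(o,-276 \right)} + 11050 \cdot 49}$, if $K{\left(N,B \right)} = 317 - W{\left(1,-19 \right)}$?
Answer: $\frac{1}{541766} \approx 1.8458 \cdot 10^{-6}$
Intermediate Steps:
$o = -797$ ($o = 2 - 799 = -797$)
$K{\left(N,B \right)} = 316$ ($K{\left(N,B \right)} = 317 - 1 = 316$)
$\frac{1}{K{\left(o,-276 \right)} + 11050 \cdot 49} = \frac{1}{316 + 11050 \cdot 49} = \frac{1}{316 + 541450} = \frac{1}{541766}$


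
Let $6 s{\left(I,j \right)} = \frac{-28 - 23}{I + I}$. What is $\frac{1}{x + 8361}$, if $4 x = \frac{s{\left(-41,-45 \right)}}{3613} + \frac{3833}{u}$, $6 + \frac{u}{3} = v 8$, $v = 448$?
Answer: $\frac{12720476976}{106357043675153} \approx 0.0001196$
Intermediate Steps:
$u = 10734$ ($u = -18 + 3 \cdot 448 \cdot 8 = -18 + 3 \cdot 3584 = -18 + 10752 = 10734$)
$s{\left(I,j \right)} = - \frac{17}{4 I}$ ($s{\left(I,j \right)} = \frac{\left(-28 - 23\right) \frac{1}{I + I}}{6} = \frac{\left(-51\right) \frac{1}{2 I}}{6} = \frac{\left(- \frac{51}{2}\right) \frac{1}{I}}{6} = - \frac{17}{4 I}$)
$x = \frac{1135678817}{12720476976}$ ($x = \frac{\frac{\left(- \frac{17}{4}\right) \frac{1}{-41}}{3613} + \frac{3833}{10734}}{4} = \frac{\left(- \frac{17}{4}\right) \left(- \frac{1}{41}\right) \frac{1}{3613} + 3833 \cdot \frac{1}{10734}}{4} = \frac{\frac{17}{164} \cdot \frac{1}{3613} + \frac{3833}{10734}}{4} = \frac{\frac{17}{592532} + \frac{3833}{10734}}{4} = \frac{1}{4} \cdot \frac{1135678817}{3180119244} = \frac{1135678817}{12720476976} \approx 0.08928$)
$\frac{1}{x + 8361} = \frac{1}{\frac{1135678817}{12720476976} + 8361} = \frac{1}{\frac{106357043675153}{12720476976}} = \frac{12720476976}{106357043675153}$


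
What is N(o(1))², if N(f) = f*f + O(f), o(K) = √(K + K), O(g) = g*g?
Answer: 16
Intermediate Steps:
O(g) = g²
o(K) = √2*√K (o(K) = √(2*K) = √2*√K)
N(f) = 2*f² (N(f) = f*f + f² = f² + f² = 2*f²)
N(o(1))² = (2*(√2*√1)²)² = (2*(√2*1)²)² = (2*(√2)²)² = (2*2)² = 4² = 16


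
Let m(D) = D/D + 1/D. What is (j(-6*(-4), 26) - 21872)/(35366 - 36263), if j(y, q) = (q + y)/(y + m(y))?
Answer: 13143872/539097 ≈ 24.381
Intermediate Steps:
m(D) = 1 + 1/D
j(y, q) = (q + y)/(y + (1 + y)/y)
(j(-6*(-4), 26) - 21872)/(35366 - 36263) = ((-6*(-4))*(26 - 6*(-4))/(1 - 6*(-4) + (-6*(-4))²) - 21872)/(35366 - 36263) = (24*(26 + 24)/(1 + 24 + 24²) - 21872)/(-897) = (24*50/(1 + 24 + 576) - 21872)*(-1/897) = (24*50/601 - 21872)*(-1/897) = (24*(1/601)*50 - 21872)*(-1/897) = (1200/601 - 21872)*(-1/897) = -13143872/601*(-1/897) = 13143872/539097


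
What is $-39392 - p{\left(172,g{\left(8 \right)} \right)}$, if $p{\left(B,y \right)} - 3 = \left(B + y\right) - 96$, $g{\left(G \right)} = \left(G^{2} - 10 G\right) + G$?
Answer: $-39463$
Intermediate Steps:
$g{\left(G \right)} = G^{2} - 9 G$
$p{\left(B,y \right)} = -93 + B + y$ ($p{\left(B,y \right)} = 3 - \left(96 - B - y\right) = 3 + \left(-96 + B + y\right) = -93 + B + y$)
$-39392 - p{\left(172,g{\left(8 \right)} \right)} = -39392 - \left(-93 + 172 + 8 \left(-9 + 8\right)\right) = -39392 - \left(-93 + 172 + 8 \left(-1\right)\right) = -39392 - \left(-93 + 172 - 8\right) = -39392 - 71 = -39463$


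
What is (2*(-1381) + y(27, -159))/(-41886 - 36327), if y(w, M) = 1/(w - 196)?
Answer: 155593/4405999 ≈ 0.035314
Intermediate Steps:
y(w, M) = 1/(-196 + w)
(2*(-1381) + y(27, -159))/(-41886 - 36327) = (2*(-1381) + 1/(-196 + 27))/(-41886 - 36327) = (-2762 + 1/(-169))/(-78213) = (-2762 - 1/169)*(-1/78213) = -466779/169*(-1/78213) = 155593/4405999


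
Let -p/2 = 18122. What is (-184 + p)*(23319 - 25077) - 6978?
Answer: 64033446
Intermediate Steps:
p = -36244 (p = -2*18122 = -36244)
(-184 + p)*(23319 - 25077) - 6978 = (-184 - 36244)*(23319 - 25077) - 6978 = -36428*(-1758) - 6978 = 64040424 - 6978 = 64033446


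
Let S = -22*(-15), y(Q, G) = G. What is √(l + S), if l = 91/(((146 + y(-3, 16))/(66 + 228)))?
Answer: √40107/9 ≈ 22.252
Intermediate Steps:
l = 4459/27 (l = 91/(((146 + 16)/(66 + 228))) = 91/((162/294)) = 91/((162*(1/294))) = 91/(27/49) = 91*(49/27) = 4459/27 ≈ 165.15)
S = 330
√(l + S) = √(4459/27 + 330) = √(13369/27) = √40107/9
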